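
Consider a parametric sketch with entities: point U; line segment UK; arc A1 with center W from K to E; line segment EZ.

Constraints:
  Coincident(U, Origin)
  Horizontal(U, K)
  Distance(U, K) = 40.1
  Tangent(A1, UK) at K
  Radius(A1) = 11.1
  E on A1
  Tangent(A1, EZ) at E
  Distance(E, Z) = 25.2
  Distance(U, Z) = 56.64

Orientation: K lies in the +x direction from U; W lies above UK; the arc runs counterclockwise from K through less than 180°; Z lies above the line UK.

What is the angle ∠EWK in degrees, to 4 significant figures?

111.0°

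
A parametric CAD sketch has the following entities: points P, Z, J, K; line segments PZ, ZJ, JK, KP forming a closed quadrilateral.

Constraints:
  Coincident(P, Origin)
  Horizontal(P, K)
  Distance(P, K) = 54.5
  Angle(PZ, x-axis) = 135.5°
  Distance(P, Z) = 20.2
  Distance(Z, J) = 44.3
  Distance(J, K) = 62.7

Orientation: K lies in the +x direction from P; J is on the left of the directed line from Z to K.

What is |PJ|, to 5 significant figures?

50.056

P is at the origin; PK is horizontal with |PK| = 54.5 and K in +x, so K = (54.5, 0). PZ runs at 135.5° with |PZ| = 20.2, so Z = (-14.408, 14.158). J is determined by |ZJ| = 44.3 and |JK| = 62.7 together: it lies at the intersection of circle(Z, 44.3) and circle(K, 62.7). With |ZK| = 70.347, the foot of the radical line on ZK is 21.180 from Z and the perpendicular offset is √(44.3² − 21.180²) = 38.909. Taking the left-of-ZK solution: J = (14.170, 48.008).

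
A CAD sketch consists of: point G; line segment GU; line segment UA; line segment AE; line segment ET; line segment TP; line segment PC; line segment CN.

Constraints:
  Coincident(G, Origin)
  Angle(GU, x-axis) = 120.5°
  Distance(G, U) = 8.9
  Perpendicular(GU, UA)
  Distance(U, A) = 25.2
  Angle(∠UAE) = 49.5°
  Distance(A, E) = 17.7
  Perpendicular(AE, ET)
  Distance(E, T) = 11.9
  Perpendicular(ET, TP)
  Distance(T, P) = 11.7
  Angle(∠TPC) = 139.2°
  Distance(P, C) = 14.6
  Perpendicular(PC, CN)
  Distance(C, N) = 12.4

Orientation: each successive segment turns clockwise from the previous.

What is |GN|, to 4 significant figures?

28.63

G is at the origin; GU runs at 120.5° with length 8.9, so U = (-4.517, 7.668). GU is perpendicular to UA, so UA runs at 30.50°; with |UA| = 25.2, A = (17.20, 20.46). ∠UAE = 49.5° gives AE at -100.0° from the x-axis; with |AE| = 17.7, E = (14.12, 3.027). AE ⟂ ET, so ET runs at 170.0°; with |ET| = 11.9, T = (2.403, 5.094). ET ⟂ TP, so TP runs at 80.00°; with |TP| = 11.7, P = (4.435, 16.62). ∠TPC = 139.2° gives PC at 39.20° from the x-axis; with |PC| = 14.6, C = (15.75, 25.84). PC is perpendicular to CN, so CN runs at -50.80°; with |CN| = 12.4, N = (23.59, 16.23). Then |GN| = |N − G| = 28.63.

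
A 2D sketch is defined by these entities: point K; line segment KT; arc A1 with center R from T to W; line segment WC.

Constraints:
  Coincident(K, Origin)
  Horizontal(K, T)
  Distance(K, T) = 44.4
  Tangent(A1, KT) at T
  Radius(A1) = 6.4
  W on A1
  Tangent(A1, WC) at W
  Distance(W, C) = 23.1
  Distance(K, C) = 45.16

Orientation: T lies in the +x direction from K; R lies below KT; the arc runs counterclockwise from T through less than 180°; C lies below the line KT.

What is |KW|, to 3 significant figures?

38.5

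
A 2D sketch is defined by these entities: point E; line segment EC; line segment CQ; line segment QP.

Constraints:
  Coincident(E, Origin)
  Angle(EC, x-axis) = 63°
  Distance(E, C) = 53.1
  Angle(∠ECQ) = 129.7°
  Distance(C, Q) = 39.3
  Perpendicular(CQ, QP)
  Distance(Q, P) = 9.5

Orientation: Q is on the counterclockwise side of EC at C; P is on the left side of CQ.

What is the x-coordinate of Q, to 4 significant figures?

8.562

E is at the origin; EC runs at 63.0° with length 53.1, so C = 53.1·(cos 63.0°, sin 63.0°) = (24.11, 47.31). ∠ECQ = 129.7°, so CQ runs at 63.0° + (180° − 129.7°) = 113.3° from the x-axis; with |CQ| = 39.3, Q = C + 39.3·(cos 113.3°, sin 113.3°) = (8.562, 83.41). So Q.x = 8.562.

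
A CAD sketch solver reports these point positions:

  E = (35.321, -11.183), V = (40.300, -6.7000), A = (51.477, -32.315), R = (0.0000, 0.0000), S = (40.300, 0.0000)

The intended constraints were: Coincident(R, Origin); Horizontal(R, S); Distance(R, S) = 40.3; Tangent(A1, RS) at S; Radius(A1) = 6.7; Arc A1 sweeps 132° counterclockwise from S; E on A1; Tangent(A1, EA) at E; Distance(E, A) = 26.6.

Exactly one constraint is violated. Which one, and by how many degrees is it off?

Tangent(A1, EA) at E — off by 4.60°.

R = (0.00, 0.00) ✓; R.y = 0.00, S.y = 0.00 ✓; |RS| = 40.30 ✓; ∠(VS, SR) = 90.00° ✓; |VS| = 6.700 ✓; bearing(V→E) − bearing(V→S) = 132.0° ✓; |VE| = 6.700 ✓; ∠(VE, EA) = 94.60° ✗; |EA| = 26.60 ✓.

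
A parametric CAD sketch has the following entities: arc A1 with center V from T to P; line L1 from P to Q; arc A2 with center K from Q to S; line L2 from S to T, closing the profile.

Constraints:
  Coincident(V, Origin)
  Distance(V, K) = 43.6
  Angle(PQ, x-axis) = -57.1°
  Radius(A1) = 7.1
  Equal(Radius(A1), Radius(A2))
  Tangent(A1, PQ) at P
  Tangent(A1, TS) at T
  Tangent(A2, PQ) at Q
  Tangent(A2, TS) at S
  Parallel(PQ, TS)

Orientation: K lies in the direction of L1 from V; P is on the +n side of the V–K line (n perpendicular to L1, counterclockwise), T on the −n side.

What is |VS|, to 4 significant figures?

44.17

The slot axis is L1's direction at -57.1°, so u = (cos -57.1°, sin -57.1°) = (0.5432, -0.8396) and n = (−sin -57.1°, cos -57.1°) = (0.8396, 0.5432). V is at the origin and K lies 43.6 along u from V, so K = 43.6·u = (23.68, -36.61). Tangency of A1 to both parallel lines with radius 7.1 puts P and T at V ± 7.1·n: P = (5.961, 3.857), T = (-5.961, -3.857). Equal radii place Q and S the same way about K: Q = K + 7.1·n = (29.64, -32.75), S = K − 7.1·n = (17.72, -40.46). Then |VS| = |S − V| = 44.17.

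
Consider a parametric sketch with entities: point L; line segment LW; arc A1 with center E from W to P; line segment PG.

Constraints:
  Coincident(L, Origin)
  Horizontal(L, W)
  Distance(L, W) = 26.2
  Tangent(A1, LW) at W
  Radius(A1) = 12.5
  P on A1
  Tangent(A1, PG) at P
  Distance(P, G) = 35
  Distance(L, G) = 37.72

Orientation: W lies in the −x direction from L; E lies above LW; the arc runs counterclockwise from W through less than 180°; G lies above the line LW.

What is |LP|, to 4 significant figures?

16.54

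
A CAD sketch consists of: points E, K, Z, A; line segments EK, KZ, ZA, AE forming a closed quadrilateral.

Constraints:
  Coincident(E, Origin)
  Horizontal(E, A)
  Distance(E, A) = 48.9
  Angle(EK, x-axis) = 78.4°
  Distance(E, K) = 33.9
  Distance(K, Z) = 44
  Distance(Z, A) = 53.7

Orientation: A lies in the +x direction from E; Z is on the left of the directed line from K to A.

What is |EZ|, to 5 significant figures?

70.511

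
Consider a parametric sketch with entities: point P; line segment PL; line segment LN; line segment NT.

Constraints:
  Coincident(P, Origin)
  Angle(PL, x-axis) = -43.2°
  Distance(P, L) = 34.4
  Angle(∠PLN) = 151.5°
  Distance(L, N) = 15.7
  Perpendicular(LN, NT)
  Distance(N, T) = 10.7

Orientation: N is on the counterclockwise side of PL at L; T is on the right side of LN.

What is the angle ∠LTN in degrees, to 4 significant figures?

55.72°

∠PLN = 151.5°, so LN runs at -43.2° + (180° − 151.5°) = -14.70° from the x-axis; with |LN| = 15.7, N = L + 15.7·(cos -14.70°, sin -14.70°) = (40.26, -27.53). LN is perpendicular to NT; with |NT| = 10.7 on the right of LN, T = N + 10.7·(-0.2538, -0.9673) = (37.55, -37.88). Then cos ∠LTN = TL·TN / (|TL||TN|), giving 55.72°.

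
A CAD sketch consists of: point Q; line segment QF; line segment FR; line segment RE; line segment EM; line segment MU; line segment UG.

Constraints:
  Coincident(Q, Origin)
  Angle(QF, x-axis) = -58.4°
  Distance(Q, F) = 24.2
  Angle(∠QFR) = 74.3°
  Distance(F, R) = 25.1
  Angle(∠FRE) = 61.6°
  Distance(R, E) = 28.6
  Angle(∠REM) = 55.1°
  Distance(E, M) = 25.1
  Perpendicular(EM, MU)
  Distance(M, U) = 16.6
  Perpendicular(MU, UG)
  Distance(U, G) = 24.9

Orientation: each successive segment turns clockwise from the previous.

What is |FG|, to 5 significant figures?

31.549

The perpendicularity gives MU at right angles to EM, so MU runs at -137.40°; with |MU| = 16.6, U = (-0.49870, -29.278). MU ⟂ UG, so UG runs at 132.60°; with |UG| = 24.9, G = (-17.353, -10.949). Then |FG| = |G − F| = 31.549.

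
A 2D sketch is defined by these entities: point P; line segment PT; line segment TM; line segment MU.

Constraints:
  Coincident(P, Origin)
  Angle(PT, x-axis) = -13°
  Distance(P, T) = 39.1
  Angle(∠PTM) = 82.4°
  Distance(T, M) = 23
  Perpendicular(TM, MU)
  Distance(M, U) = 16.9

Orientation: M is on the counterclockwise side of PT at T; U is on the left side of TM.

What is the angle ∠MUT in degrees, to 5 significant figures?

53.692°

∠PTM = 82.4°, so TM runs at -13.0° + (180° − 82.4°) = 84.600° from the x-axis; with |TM| = 23.0, M = T + 23.0·(cos 84.600°, sin 84.600°) = (40.262, 14.102). TM is perpendicular to MU; with |MU| = 16.9 on the left of TM, U = M + 16.9·(-0.99556, 0.094108) = (23.437, 15.693). Then cos ∠MUT = UM·UT / (|UM||UT|), giving 53.692°.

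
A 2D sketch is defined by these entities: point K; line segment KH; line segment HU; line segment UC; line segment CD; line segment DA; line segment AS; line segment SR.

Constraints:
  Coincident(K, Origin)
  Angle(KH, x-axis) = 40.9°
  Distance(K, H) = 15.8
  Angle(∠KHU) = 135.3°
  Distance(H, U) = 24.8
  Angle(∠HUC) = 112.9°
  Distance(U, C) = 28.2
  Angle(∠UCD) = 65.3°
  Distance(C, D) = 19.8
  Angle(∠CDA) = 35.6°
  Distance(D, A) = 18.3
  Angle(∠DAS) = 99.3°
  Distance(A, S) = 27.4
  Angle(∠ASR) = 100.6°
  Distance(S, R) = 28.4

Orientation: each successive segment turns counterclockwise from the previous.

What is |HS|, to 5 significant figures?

61.065

∠CDA = 35.6° gives DA at 51.800° from the x-axis; with |DA| = 18.3, A = (-0.79520, 42.607). ∠DAS = 99.3° gives AS at 132.50° from the x-axis; with |AS| = 27.4, S = (-19.306, 62.809). Then |HS| = |S − H| = 61.065.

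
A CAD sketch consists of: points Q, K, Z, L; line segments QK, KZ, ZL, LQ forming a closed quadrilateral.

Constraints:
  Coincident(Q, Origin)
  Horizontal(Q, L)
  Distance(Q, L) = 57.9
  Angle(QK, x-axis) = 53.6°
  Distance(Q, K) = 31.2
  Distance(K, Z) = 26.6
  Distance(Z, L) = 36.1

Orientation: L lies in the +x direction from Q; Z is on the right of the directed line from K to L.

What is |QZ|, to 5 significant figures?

21.860

Checks: |KZ| = 26.60 ✓; |ZL| = 36.10 ✓.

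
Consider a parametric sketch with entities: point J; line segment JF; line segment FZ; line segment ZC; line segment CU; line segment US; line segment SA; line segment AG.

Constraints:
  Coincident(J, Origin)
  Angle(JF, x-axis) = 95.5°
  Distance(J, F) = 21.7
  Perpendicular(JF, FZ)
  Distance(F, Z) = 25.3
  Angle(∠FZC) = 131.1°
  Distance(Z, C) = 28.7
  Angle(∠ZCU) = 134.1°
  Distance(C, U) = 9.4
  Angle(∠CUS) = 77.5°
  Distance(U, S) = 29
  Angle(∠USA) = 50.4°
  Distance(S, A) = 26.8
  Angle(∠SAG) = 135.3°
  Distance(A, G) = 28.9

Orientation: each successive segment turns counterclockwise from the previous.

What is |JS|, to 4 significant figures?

15.71

∠ZCU = 134.1° gives CU at -79.70° from the x-axis; with |CU| = 9.4, U = (-42.29, -13.41). ∠CUS = 77.5° gives US at 22.80° from the x-axis; with |US| = 29.0, S = (-15.56, -2.171). Then |JS| = |S − J| = 15.71.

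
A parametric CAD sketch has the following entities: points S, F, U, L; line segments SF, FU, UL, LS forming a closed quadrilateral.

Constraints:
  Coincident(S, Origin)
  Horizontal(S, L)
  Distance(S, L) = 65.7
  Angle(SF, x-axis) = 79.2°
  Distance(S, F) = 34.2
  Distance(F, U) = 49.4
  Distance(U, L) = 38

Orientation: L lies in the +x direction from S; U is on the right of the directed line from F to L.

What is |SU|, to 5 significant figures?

30.877

S is at the origin; S and L share the same y with |SL| = 65.7 and L in +x, so L = (65.7, 0). SF runs at 79.2° with |SF| = 34.2, so F = (6.4084, 33.594). U is determined by |FU| = 49.4 and |UL| = 38.0 together: it lies at the intersection of circle(F, 49.4) and circle(L, 38.0). With |FL| = 68.147, the foot of the radical line on FL is 41.384 from F and the perpendicular offset is √(49.4² − 41.384²) = 26.976. Taking the right-of-FL solution: U = (29.116, -10.277).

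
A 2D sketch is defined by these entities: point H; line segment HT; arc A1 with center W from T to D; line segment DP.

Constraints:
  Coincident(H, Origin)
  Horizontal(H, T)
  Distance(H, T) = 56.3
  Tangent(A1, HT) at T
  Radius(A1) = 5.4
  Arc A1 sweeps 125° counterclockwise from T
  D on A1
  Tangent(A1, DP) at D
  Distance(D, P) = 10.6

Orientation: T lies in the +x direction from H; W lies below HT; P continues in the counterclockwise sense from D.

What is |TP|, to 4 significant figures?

17.26

H is at the origin; HT is horizontal with |HT| = 56.3 and T on the +x side, so T = (56.30, 0.000). Tangency of A1 to HT means the radius WT is perpendicular to HT, so W = T + (0, -5.4) = (56.30, -5.400). On A1, T sits at bearing 90° from W; a 125° counterclockwise sweep puts D at bearing 215°, so D = W + 5.4·(cos 215°, sin 215°) = (51.88, -8.497). Tangency of A1 to DP means the radius WD is perpendicular to DP, so DP runs along (−sin 215°, cos 215°); with |DP| = 10.6, P = (57.96, -17.18). Then |TP| = |P − T| = 17.26.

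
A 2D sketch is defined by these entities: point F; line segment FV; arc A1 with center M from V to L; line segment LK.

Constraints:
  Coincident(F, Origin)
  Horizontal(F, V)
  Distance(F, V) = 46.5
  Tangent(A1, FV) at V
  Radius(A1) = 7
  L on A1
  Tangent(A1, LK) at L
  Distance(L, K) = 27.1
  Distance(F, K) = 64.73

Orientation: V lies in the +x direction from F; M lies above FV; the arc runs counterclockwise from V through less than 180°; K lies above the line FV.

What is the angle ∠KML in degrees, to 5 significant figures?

75.517°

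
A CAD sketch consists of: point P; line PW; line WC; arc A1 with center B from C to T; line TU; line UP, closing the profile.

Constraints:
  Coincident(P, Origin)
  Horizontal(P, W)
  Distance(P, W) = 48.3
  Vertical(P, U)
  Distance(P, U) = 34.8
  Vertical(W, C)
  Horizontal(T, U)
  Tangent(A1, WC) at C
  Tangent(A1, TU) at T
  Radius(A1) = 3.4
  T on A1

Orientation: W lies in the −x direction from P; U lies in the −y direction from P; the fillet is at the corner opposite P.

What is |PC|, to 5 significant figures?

57.609

P is at the origin; P and W share the same y with |PW| = 48.3 and W on the −x side, so W = (-48.300, 0.0000). P and U share the same x with |PU| = 34.8 and U on the −y side, so U = (0.0000, -34.800). The virtual corner opposite P is at (-48.300, -34.800). Tangency of A1 to WC means the radius BC is perpendicular to WC and tangency of A1 to TU means the radius BT is perpendicular to TU, with radius 3.4, so the center B sits 3.4 in from both sides at B = (-44.900, -31.400). That places the tangent points at C = (-48.300, -31.400) on WC and T = (-44.900, -34.800) on TU. Then |PC| = |C − P| = 57.609.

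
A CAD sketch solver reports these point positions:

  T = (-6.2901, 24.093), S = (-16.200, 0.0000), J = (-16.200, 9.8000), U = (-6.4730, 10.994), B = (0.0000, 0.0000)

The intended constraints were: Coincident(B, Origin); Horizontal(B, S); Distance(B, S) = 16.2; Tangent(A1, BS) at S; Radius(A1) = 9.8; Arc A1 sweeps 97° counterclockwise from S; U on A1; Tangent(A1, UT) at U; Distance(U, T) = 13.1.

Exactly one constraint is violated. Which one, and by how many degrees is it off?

Tangent(A1, UT) at U — off by 7.80°.

B = (0.00, 0.00) ✓; B.y = 0.00, S.y = 0.00 ✓; |BS| = 16.20 ✓; ∠(JS, SB) = 90.00° ✓; |JS| = 9.800 ✓; bearing(J→U) − bearing(J→S) = 97.00° ✓; |JU| = 9.800 ✓; ∠(JU, UT) = 97.80° ✗; |UT| = 13.10 ✓.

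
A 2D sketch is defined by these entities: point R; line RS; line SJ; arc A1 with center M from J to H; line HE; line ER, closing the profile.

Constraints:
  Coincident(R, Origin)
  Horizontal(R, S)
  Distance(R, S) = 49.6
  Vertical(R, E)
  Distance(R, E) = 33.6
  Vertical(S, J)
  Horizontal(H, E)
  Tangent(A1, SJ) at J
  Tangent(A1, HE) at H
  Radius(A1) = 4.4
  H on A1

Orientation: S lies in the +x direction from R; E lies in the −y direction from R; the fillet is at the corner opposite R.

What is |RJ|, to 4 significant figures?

57.56

R is at the origin; RS is horizontal with |RS| = 49.6 and S on the +x side, so S = (49.60, 0.000). RE is vertical with |RE| = 33.6 and E on the −y side, so E = (0.000, -33.60). The virtual corner opposite R is at (49.60, -33.60). The tangent condition forces MJ to be normal to SJ and the tangent condition forces MH to be normal to HE, with radius 4.4, so the center M sits 4.4 in from both sides at M = (45.20, -29.20). That places the tangent points at J = (49.60, -29.20) on SJ and H = (45.20, -33.60) on HE. Then |RJ| = |J − R| = 57.56.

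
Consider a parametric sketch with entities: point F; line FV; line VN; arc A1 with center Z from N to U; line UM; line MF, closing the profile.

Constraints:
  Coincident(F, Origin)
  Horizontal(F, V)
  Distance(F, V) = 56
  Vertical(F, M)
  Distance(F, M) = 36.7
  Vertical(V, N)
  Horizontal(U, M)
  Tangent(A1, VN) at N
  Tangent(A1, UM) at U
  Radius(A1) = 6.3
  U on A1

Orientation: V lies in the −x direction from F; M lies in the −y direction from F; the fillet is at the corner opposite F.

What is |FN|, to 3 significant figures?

63.7

F is at the origin; FV is horizontal with |FV| = 56.0 and V on the −x side, so V = (-56.0, 0.00). FM is vertical with |FM| = 36.7 and M on the −y side, so M = (0.00, -36.7). The virtual corner opposite F is at (-56.0, -36.7). A1 meets VN tangentially, so ZN is at right angles to VN and tangency of A1 to UM means the radius ZU is perpendicular to UM, with radius 6.3, so the center Z sits 6.3 in from both sides at Z = (-49.7, -30.4). That places the tangent points at N = (-56.0, -30.4) on VN and U = (-49.7, -36.7) on UM. Then |FN| = |N − F| = 63.7.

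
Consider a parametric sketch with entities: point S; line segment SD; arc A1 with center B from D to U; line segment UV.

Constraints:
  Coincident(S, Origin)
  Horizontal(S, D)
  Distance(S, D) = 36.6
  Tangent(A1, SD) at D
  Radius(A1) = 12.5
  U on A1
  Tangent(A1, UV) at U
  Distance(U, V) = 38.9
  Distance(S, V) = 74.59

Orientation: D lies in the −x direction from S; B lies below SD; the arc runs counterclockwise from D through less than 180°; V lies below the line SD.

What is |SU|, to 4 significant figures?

49.76

Checks: |BU| = 12.50 ✓; ∠(BU, UV) = 90.00° ✓; |UV| = 38.90 ✓; |SV| = 74.59 ✓.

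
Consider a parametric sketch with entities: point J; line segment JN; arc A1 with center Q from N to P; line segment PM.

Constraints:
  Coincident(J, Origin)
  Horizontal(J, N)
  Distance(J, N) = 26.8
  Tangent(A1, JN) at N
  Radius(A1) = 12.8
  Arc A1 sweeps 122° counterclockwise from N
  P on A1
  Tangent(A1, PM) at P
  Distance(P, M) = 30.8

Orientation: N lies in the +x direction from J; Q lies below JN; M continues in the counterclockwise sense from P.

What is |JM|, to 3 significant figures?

55.9

On A1, N sits at bearing 90° from Q; a 122° counterclockwise sweep puts P at bearing 212°, so P = Q + 12.8·(cos 212°, sin 212°) = (15.9, -19.6). Since A1 is tangent to PM there, QP ⟂ PM, so PM runs along (−sin 212°, cos 212°); with |PM| = 30.8, M = (32.3, -45.7). Then |JM| = |M − J| = 55.9.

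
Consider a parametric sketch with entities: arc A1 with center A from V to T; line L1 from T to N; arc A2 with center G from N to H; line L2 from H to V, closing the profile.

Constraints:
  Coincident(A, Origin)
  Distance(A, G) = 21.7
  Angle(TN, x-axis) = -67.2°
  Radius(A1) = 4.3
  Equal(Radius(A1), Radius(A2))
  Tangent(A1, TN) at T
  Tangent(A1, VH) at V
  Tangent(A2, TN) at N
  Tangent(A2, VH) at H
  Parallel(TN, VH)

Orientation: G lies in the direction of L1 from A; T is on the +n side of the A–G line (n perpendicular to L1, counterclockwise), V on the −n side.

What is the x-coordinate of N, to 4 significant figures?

12.37

The slot axis is L1's direction at -67.2°, so u = (cos -67.2°, sin -67.2°) = (0.3875, -0.9219) and n = (−sin -67.2°, cos -67.2°) = (0.9219, 0.3875). A is at the origin and G lies 21.7 along u from A, so G = 21.7·u = (8.409, -20.00). Tangency of A1 to both parallel lines with radius 4.3 puts T and V at A ± 4.3·n: T = (3.964, 1.666), V = (-3.964, -1.666). Equal radii place N and H the same way about G: N = G + 4.3·n = (12.37, -18.34), H = G − 4.3·n = (4.445, -21.67). So N.x = 12.37.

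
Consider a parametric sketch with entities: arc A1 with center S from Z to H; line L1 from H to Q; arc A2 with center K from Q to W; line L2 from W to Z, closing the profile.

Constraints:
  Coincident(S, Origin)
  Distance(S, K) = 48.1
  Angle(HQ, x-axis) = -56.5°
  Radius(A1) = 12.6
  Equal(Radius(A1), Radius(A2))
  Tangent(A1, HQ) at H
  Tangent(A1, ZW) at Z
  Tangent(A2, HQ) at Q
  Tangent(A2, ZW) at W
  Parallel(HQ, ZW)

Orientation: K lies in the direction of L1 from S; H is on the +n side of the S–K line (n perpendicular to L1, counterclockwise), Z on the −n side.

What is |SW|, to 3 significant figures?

49.7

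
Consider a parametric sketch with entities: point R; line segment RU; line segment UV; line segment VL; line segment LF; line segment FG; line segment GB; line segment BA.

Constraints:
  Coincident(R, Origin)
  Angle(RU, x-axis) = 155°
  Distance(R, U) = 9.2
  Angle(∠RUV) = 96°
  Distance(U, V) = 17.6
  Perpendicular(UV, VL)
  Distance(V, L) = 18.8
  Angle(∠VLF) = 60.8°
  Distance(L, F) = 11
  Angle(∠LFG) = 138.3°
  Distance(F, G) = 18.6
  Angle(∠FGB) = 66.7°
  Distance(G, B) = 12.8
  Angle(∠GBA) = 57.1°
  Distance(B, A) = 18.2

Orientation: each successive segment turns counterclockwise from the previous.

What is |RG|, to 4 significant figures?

13.60

R is at the origin; RU runs at 155.0° with length 9.2, so U = (-8.338, 3.888). ∠RUV = 96.0° gives UV at -121.0° from the x-axis; with |UV| = 17.6, V = (-17.40, -11.20). UV is perpendicular to VL, so VL runs at -31.00°; with |VL| = 18.8, L = (-1.288, -20.88). ∠VLF = 60.8° gives LF at 88.20° from the x-axis; with |LF| = 11.0, F = (-0.9424, -9.886). ∠LFG = 138.3° gives FG at 129.9° from the x-axis; with |FG| = 18.6, G = (-12.87, 4.383). Then |RG| = |G − R| = 13.60.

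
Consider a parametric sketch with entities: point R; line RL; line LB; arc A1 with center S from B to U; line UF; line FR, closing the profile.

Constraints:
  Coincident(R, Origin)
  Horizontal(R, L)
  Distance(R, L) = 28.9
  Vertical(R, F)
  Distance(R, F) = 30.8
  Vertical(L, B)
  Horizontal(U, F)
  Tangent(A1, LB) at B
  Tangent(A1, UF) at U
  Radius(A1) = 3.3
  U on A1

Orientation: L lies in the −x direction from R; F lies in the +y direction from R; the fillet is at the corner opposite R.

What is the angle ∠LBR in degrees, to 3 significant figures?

46.4°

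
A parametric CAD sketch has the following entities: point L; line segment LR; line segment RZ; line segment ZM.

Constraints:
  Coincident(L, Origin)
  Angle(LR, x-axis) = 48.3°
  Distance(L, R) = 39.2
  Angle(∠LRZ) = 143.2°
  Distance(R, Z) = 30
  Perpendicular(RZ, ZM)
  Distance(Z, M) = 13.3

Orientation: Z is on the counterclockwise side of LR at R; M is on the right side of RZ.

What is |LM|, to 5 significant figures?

71.564

L is at the origin; LR runs at 48.3° with length 39.2, so R = 39.2·(cos 48.3°, sin 48.3°) = (26.077, 29.268). ∠LRZ = 143.2°, so RZ runs at 48.3° + (180° − 143.2°) = 85.100° from the x-axis; with |RZ| = 30.0, Z = R + 30.0·(cos 85.100°, sin 85.100°) = (28.640, 59.159). The perpendicularity gives ZM at right angles to RZ; with |ZM| = 13.3 on the right of RZ, M = Z + 13.3·(0.99635, -0.085417) = (41.891, 58.023). Then |LM| = |M − L| = 71.564.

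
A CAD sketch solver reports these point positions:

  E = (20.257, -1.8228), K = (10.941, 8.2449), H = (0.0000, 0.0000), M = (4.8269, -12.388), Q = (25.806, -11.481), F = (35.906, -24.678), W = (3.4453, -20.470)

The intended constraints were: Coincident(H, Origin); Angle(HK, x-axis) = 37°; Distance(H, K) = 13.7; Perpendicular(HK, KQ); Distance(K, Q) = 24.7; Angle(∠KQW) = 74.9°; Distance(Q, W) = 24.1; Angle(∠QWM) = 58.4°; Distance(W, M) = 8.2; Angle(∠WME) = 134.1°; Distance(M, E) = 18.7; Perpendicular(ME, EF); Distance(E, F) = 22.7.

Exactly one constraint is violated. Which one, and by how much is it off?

Distance(E, F) = 22.7 — off by 5.00.

H = (0.00, 0.00) ✓; HK at 37.00° ✓; |HK| = 13.70 ✓; ∠(HK, KQ) = 90.00° ✓; |KQ| = 24.70 ✓; ∠KQW = 74.90° ✓; |QW| = 24.10 ✓; ∠QWM = 58.40° ✓; |WM| = 8.199 ✓; ∠WME = 134.1° ✓; |ME| = 18.70 ✓; ∠(ME, EF) = 90.00° ✓; |EF| = 27.70 ✗.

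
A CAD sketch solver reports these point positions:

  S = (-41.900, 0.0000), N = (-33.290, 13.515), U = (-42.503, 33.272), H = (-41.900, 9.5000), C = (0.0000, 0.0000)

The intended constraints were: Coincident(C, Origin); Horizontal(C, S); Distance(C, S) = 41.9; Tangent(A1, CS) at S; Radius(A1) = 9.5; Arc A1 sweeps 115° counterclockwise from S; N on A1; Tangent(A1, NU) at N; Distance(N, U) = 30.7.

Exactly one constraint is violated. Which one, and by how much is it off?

Distance(N, U) = 30.7 — off by 8.90.

C = (0.00, 0.00) ✓; C.y = 0.00, S.y = 0.00 ✓; |CS| = 41.90 ✓; ∠(HS, SC) = 90.00° ✓; |HS| = 9.500 ✓; bearing(H→N) − bearing(H→S) = 115.0° ✓; |HN| = 9.500 ✓; ∠(HN, NU) = 90.00° ✓; |NU| = 21.80 ✗.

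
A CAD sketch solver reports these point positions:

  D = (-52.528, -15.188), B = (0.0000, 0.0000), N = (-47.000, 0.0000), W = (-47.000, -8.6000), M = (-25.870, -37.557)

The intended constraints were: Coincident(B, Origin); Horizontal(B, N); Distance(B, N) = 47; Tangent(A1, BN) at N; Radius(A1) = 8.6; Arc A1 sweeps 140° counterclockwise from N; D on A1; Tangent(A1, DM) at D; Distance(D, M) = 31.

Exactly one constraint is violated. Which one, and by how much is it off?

Distance(D, M) = 31 — off by 3.80.

B = (0.00, 0.00) ✓; B.y = 0.00, N.y = 0.00 ✓; |BN| = 47.00 ✓; ∠(WN, NB) = 90.00° ✓; |WN| = 8.600 ✓; bearing(W→D) − bearing(W→N) = 140.0° ✓; |WD| = 8.600 ✓; ∠(WD, DM) = 90.00° ✓; |DM| = 34.80 ✗.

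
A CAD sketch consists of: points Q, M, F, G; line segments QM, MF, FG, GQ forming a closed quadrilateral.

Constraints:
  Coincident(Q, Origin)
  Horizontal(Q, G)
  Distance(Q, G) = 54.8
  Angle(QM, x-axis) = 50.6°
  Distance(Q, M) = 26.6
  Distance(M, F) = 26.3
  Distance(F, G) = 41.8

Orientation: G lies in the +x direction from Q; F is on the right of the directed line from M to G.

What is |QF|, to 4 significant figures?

14.46

Checks: |MF| = 26.30 ✓; |FG| = 41.80 ✓.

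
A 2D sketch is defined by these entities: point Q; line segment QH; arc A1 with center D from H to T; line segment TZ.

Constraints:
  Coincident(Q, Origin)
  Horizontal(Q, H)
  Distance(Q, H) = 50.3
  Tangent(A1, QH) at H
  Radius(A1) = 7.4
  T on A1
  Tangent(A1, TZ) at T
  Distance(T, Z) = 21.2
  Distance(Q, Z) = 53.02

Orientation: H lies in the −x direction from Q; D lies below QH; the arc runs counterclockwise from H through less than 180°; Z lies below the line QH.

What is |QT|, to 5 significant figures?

57.572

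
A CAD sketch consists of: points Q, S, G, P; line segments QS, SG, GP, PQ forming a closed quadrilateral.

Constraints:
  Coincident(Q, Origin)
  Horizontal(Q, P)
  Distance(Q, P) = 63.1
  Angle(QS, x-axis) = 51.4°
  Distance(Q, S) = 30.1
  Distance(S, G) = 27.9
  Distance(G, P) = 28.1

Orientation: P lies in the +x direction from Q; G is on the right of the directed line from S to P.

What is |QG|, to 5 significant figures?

35.022

Checks: |SG| = 27.90 ✓; |GP| = 28.10 ✓.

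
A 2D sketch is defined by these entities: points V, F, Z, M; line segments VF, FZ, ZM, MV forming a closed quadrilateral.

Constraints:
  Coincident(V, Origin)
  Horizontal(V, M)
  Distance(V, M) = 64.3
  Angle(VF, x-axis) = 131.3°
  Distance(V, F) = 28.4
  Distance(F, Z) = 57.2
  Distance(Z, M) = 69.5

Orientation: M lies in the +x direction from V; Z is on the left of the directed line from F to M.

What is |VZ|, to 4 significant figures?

63.01

V is at the origin; VM is horizontal with |VM| = 64.3 and M in +x, so M = (64.3, 0). VF runs at 131.3° with |VF| = 28.4, so F = (-18.74, 21.34). Z is determined by |FZ| = 57.2 and |ZM| = 69.5 together: it lies at the intersection of circle(F, 57.2) and circle(M, 69.5). With |FM| = 85.74, the foot of the radical line on FM is 33.78 from F and the perpendicular offset is √(57.2² − 33.78²) = 46.16. Taking the left-of-FM solution: Z = (25.46, 57.64).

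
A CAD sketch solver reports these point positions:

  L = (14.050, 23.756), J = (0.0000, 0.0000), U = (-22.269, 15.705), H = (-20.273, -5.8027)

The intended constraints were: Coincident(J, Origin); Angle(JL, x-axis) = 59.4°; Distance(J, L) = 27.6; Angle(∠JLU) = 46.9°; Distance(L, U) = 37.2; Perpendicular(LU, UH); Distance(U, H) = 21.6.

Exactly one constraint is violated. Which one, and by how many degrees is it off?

Perpendicular(LU, UH) — off by 7.20°.

J = (0.00, 0.00) ✓; JL at 59.40° ✓; |JL| = 27.60 ✓; ∠JLU = 46.90° ✓; |LU| = 37.20 ✓; ∠(LU, UH) = 82.80° ✗; |UH| = 21.60 ✓.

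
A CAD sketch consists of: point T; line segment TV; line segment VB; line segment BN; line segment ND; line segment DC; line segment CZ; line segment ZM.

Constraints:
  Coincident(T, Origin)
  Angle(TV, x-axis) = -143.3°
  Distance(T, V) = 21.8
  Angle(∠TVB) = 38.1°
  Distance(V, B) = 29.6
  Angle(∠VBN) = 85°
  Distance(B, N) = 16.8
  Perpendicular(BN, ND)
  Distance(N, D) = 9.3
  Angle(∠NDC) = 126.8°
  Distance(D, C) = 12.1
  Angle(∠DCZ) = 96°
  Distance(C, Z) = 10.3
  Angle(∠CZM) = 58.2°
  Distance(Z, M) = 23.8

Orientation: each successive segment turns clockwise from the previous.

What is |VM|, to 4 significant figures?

32.61

T is at the origin; TV runs at -143.3° with length 21.8, so V = (-17.48, -13.03). ∠TVB = 38.1° gives VB at 74.80° from the x-axis; with |VB| = 29.6, B = (-9.718, 15.54). ∠VBN = 85.0° gives BN at -20.20° from the x-axis; with |BN| = 16.8, N = (6.049, 9.735). BN ⟂ ND, so ND runs at -110.2°; with |ND| = 9.3, D = (2.838, 1.007). ∠NDC = 126.8° gives DC at -163.4° from the x-axis; with |DC| = 12.1, C = (-8.758, -2.450). ∠DCZ = 96.0° gives CZ at 112.6° from the x-axis; with |CZ| = 10.3, Z = (-12.72, 7.060). ∠CZM = 58.2° gives ZM at -9.200° from the x-axis; with |ZM| = 23.8, M = (10.78, 3.254). Then |VM| = |M − V| = 32.61.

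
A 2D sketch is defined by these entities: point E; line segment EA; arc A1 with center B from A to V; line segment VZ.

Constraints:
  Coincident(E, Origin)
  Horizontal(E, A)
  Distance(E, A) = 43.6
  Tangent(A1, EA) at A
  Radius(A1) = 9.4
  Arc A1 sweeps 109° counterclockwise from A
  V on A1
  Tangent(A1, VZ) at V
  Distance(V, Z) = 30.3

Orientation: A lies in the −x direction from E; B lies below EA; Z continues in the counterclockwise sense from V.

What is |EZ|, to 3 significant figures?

59.2

On A1, A sits at bearing 90° from B; a 109° counterclockwise sweep puts V at bearing 199°, so V = B + 9.4·(cos 199°, sin 199°) = (-52.5, -12.5). A1 meets VZ tangentially, so BV is at right angles to VZ, so VZ runs along (−sin 199°, cos 199°); with |VZ| = 30.3, Z = (-42.6, -41.1). Then |EZ| = |Z − E| = 59.2.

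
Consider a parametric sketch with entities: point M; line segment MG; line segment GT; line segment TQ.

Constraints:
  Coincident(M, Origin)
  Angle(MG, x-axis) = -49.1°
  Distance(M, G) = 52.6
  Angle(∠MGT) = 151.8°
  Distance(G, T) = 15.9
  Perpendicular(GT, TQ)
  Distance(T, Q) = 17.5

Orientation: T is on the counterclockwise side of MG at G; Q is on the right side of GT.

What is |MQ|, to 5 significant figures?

75.299

M is at the origin; MG runs at -49.1° with length 52.6, so G = 52.6·(cos -49.1°, sin -49.1°) = (34.439, -39.758). ∠MGT = 151.8°, so GT runs at -49.1° + (180° − 151.8°) = -20.900° from the x-axis; with |GT| = 15.9, T = G + 15.9·(cos -20.900°, sin -20.900°) = (49.293, -45.430). The perpendicularity gives TQ at right angles to GT; with |TQ| = 17.5 on the right of GT, Q = T + 17.5·(-0.35674, -0.93420) = (43.050, -61.779). Then |MQ| = |Q − M| = 75.299.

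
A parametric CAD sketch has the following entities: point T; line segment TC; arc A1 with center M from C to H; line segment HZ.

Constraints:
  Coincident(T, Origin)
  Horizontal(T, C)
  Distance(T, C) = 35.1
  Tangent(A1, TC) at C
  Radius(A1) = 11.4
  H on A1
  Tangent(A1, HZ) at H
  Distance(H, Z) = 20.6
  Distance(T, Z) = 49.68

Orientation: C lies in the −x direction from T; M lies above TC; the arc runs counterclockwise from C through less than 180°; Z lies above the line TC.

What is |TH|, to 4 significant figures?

30.38

Checks: T.y = 0.00, C.y = 0.00 ✓; |MH| = 11.40 ✓; ∠(MH, HZ) = 90.00° ✓; |HZ| = 20.60 ✓; |TZ| = 49.68 ✓.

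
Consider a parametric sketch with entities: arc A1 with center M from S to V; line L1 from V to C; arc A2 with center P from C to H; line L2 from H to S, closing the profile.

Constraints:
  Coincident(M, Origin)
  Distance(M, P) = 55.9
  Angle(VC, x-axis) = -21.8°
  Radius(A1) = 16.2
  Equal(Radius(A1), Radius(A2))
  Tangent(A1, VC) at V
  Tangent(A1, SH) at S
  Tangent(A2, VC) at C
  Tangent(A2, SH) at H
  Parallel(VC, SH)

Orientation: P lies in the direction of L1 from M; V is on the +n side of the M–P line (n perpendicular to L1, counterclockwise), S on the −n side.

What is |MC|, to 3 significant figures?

58.2

The slot axis is L1's direction at -21.8°, so u = (cos -21.8°, sin -21.8°) = (0.928, -0.371) and n = (−sin -21.8°, cos -21.8°) = (0.371, 0.928). M is at the origin and P lies 55.9 along u from M, so P = 55.9·u = (51.9, -20.8). Tangency of A1 to both parallel lines with radius 16.2 puts V and S at M ± 16.2·n: V = (6.02, 15.0), S = (-6.02, -15.0). Equal radii place C and H the same way about P: C = P + 16.2·n = (57.9, -5.72), H = P − 16.2·n = (45.9, -35.8). Then |MC| = |C − M| = 58.2.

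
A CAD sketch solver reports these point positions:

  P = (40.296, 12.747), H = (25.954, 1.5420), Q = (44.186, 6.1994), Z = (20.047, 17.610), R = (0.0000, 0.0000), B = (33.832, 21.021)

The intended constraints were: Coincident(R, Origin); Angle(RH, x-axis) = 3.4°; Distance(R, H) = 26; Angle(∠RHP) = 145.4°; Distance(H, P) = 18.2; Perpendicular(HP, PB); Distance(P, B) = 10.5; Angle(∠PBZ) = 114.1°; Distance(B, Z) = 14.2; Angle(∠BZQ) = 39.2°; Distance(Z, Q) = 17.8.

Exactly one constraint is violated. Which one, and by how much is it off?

Distance(Z, Q) = 17.8 — off by 8.90.

R = (0.00, 0.00) ✓; RH at 3.400° ✓; |RH| = 26.00 ✓; ∠RHP = 145.4° ✓; |HP| = 18.20 ✓; ∠(HP, PB) = 90.00° ✓; |PB| = 10.50 ✓; ∠PBZ = 114.1° ✓; |BZ| = 14.20 ✓; ∠BZQ = 39.20° ✓; |ZQ| = 26.70 ✗.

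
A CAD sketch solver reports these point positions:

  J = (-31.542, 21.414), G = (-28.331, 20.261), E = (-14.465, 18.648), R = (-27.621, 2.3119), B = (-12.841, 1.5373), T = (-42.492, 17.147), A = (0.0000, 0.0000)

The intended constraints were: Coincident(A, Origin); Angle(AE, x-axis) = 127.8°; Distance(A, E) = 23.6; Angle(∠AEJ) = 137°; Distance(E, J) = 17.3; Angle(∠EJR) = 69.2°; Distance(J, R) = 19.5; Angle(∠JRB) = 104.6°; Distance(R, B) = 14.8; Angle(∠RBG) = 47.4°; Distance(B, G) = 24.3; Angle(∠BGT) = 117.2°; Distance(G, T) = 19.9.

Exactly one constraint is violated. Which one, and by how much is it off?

Distance(G, T) = 19.9 — off by 5.40.

A = (0.00, 0.00) ✓; AE at 127.8° ✓; |AE| = 23.60 ✓; ∠AEJ = 137.0° ✓; |EJ| = 17.30 ✓; ∠EJR = 69.20° ✓; |JR| = 19.50 ✓; ∠JRB = 104.6° ✓; |RB| = 14.80 ✓; ∠RBG = 47.40° ✓; |BG| = 24.30 ✓; ∠BGT = 117.2° ✓; |GT| = 14.50 ✗.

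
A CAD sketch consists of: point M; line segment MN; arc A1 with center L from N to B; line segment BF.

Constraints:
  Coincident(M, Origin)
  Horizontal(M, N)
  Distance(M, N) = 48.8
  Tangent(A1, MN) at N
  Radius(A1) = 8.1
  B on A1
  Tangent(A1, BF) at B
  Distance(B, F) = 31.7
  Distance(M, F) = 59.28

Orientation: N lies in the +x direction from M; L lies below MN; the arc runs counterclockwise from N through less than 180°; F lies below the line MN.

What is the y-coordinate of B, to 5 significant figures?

-8.7846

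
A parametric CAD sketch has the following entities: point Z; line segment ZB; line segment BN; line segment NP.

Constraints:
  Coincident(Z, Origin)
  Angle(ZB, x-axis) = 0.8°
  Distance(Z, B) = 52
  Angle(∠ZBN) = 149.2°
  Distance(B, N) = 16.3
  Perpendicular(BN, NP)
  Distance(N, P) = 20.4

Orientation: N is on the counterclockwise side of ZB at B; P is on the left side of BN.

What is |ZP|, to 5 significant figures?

61.283

∠ZBN = 149.2°, so BN runs at 0.8° + (180° − 149.2°) = 31.600° from the x-axis; with |BN| = 16.3, N = B + 16.3·(cos 31.600°, sin 31.600°) = (65.878, 9.2670). BN is perpendicular to NP; with |NP| = 20.4 on the left of BN, P = N + 20.4·(-0.52399, 0.85173) = (55.189, 26.642). Then |ZP| = |P − Z| = 61.283.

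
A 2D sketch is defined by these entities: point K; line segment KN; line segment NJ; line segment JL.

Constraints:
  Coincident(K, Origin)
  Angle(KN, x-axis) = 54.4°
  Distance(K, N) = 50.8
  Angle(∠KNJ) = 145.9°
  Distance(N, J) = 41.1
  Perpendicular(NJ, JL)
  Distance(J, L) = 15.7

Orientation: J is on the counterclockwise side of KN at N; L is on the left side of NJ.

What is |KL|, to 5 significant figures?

84.142

∠KNJ = 145.9°, so NJ runs at 54.4° + (180° − 145.9°) = 88.500° from the x-axis; with |NJ| = 41.1, J = N + 41.1·(cos 88.500°, sin 88.500°) = (30.648, 82.391). The perpendicularity gives JL at right angles to NJ; with |JL| = 15.7 on the left of NJ, L = J + 15.7·(-0.99966, 0.026177) = (14.953, 82.802). Then |KL| = |L − K| = 84.142.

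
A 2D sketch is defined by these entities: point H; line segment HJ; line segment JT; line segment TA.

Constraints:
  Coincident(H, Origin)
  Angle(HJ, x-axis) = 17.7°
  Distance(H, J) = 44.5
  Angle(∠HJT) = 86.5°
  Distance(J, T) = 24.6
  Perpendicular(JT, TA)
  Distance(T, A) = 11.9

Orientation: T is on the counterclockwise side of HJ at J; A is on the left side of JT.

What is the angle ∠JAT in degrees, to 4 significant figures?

64.19°

H is at the origin; HJ runs at 17.7° with length 44.5, so J = 44.5·(cos 17.7°, sin 17.7°) = (42.39, 13.53). ∠HJT = 86.5°, so JT runs at 17.7° + (180° − 86.5°) = 111.2° from the x-axis; with |JT| = 24.6, T = J + 24.6·(cos 111.2°, sin 111.2°) = (33.50, 36.46). JT ⟂ TA; with |TA| = 11.9 on the left of JT, A = T + 11.9·(-0.9323, -0.3616) = (22.40, 32.16). Then cos ∠JAT = AJ·AT / (|AJ||AT|), giving 64.19°.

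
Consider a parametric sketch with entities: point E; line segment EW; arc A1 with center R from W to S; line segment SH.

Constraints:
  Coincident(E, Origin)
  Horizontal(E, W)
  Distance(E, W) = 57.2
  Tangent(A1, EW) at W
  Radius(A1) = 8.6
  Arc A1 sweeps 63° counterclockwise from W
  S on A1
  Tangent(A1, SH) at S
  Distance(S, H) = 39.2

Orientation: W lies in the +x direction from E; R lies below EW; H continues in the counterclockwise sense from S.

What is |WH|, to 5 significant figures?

47.097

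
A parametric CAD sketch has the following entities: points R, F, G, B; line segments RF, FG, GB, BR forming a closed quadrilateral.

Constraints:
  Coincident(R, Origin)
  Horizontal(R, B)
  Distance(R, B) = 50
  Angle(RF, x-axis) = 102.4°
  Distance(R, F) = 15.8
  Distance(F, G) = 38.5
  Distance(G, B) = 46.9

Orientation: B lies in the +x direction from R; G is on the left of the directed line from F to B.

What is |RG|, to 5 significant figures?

47.956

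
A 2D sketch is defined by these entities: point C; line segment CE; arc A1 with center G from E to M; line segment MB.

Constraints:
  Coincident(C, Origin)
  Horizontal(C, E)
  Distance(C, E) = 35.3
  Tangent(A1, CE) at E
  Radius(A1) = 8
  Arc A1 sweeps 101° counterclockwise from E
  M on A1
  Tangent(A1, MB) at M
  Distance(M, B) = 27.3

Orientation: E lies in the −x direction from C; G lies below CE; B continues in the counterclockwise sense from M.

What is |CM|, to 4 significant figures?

44.19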